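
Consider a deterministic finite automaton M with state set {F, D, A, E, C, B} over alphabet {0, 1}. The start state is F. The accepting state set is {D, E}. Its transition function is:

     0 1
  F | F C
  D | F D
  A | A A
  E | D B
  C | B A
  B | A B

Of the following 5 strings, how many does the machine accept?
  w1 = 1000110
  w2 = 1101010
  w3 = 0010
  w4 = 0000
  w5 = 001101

0

w1: F → C → B → A → A → A → A → A  → end A, rejected
w2: F → C → A → A → A → A → A → A  → end A, rejected
w3: F → F → F → C → B  → end B, rejected
w4: F → F → F → F → F  → end F, rejected
w5: F → F → F → C → A → A → A  → end A, rejected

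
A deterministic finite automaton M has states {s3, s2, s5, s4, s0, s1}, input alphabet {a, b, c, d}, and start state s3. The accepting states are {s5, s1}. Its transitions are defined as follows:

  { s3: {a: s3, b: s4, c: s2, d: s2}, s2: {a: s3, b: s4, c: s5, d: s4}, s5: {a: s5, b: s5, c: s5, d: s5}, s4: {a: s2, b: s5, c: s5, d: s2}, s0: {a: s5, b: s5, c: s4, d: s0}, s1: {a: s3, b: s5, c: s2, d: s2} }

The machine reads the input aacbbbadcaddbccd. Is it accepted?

Yes

Trace: s3 -a-> s3 -a-> s3 -c-> s2 -b-> s4 -b-> s5 -b-> s5 -a-> s5 -d-> s5 -c-> s5 -a-> s5 -d-> s5 -d-> s5 -b-> s5 -c-> s5 -c-> s5 -d-> s5
End state s5 is accepting.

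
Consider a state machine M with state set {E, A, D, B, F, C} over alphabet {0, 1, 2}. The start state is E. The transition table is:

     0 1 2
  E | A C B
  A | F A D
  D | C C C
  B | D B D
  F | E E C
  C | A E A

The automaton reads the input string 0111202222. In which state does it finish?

A

Trace: E -0-> A -1-> A -1-> A -1-> A -2-> D -0-> C -2-> A -2-> D -2-> C -2-> A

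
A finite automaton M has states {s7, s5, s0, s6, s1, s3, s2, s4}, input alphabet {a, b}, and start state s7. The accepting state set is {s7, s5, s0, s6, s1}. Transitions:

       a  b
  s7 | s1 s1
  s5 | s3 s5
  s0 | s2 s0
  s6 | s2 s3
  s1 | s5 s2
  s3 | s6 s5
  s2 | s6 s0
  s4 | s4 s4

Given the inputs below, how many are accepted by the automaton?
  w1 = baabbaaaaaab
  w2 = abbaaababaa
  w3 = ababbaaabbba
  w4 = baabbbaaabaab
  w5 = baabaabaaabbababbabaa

w1: Trace: s7 -b-> s1 -a-> s5 -a-> s3 -b-> s5 -b-> s5 -a-> s3 -a-> s6 -a-> s2 -a-> s6 -a-> s2 -a-> s6 -b-> s3  → end s3, rejected
w2: Trace: s7 -a-> s1 -b-> s2 -b-> s0 -a-> s2 -a-> s6 -a-> s2 -b-> s0 -a-> s2 -b-> s0 -a-> s2 -a-> s6  → end s6, accepted
w3: Trace: s7 -a-> s1 -b-> s2 -a-> s6 -b-> s3 -b-> s5 -a-> s3 -a-> s6 -a-> s2 -b-> s0 -b-> s0 -b-> s0 -a-> s2  → end s2, rejected
w4: Trace: s7 -b-> s1 -a-> s5 -a-> s3 -b-> s5 -b-> s5 -b-> s5 -a-> s3 -a-> s6 -a-> s2 -b-> s0 -a-> s2 -a-> s6 -b-> s3  → end s3, rejected
w5: Trace: s7 -b-> s1 -a-> s5 -a-> s3 -b-> s5 -a-> s3 -a-> s6 -b-> s3 -a-> s6 -a-> s2 -a-> s6 -b-> s3 -b-> s5 -a-> s3 -b-> s5 -a-> s3 -b-> s5 -b-> s5 -a-> s3 -b-> s5 -a-> s3 -a-> s6  → end s6, accepted

2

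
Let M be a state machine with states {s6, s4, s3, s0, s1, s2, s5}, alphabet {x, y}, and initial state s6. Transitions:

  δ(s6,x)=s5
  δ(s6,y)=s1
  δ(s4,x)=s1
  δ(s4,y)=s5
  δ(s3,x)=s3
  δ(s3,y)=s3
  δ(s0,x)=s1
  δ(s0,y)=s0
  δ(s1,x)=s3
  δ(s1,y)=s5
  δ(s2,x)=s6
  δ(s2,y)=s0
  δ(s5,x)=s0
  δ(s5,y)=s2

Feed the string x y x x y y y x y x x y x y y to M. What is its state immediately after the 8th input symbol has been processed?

s1

Trace: s6 -x-> s5 -y-> s2 -x-> s6 -x-> s5 -y-> s2 -y-> s0 -y-> s0 -x-> s1
After 8 symbols: s1.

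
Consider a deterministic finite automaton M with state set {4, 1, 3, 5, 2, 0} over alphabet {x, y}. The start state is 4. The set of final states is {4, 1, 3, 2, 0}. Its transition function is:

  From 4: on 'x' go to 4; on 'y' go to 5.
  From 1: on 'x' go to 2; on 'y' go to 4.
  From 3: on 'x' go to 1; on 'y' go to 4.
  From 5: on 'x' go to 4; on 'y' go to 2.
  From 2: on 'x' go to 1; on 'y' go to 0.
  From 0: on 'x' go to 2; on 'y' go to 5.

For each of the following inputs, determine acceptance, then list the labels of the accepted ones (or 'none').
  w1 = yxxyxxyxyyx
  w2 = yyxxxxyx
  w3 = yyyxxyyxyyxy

w1, w2, w3

w1:
  start at 4
  read 'y': 4 → 5
  read 'x': 5 → 4
  read 'x': 4 → 4
  read 'y': 4 → 5
  read 'x': 5 → 4
  read 'x': 4 → 4
  read 'y': 4 → 5
  read 'x': 5 → 4
  read 'y': 4 → 5
  read 'y': 5 → 2
  read 'x': 2 → 1
  end 1, accepted
w2:
  start at 4
  read 'y': 4 → 5
  read 'y': 5 → 2
  read 'x': 2 → 1
  read 'x': 1 → 2
  read 'x': 2 → 1
  read 'x': 1 → 2
  read 'y': 2 → 0
  read 'x': 0 → 2
  end 2, accepted
w3:
  start at 4
  read 'y': 4 → 5
  read 'y': 5 → 2
  read 'y': 2 → 0
  read 'x': 0 → 2
  read 'x': 2 → 1
  read 'y': 1 → 4
  read 'y': 4 → 5
  read 'x': 5 → 4
  read 'y': 4 → 5
  read 'y': 5 → 2
  read 'x': 2 → 1
  read 'y': 1 → 4
  end 4, accepted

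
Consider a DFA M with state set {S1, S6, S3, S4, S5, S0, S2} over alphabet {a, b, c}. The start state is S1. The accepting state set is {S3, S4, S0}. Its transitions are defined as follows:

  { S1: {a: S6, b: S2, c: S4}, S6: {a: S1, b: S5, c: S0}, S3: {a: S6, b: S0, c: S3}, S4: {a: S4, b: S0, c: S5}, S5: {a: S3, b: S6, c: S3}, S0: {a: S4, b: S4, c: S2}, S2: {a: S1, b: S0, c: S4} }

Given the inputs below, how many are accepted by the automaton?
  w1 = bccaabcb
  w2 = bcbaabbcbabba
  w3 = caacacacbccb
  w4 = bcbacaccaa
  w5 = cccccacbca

w1:
  start at S1
  read 'b': S1 → S2
  read 'c': S2 → S4
  read 'c': S4 → S5
  read 'a': S5 → S3
  read 'a': S3 → S6
  read 'b': S6 → S5
  read 'c': S5 → S3
  read 'b': S3 → S0
  end S0, accepted
w2:
  start at S1
  read 'b': S1 → S2
  read 'c': S2 → S4
  read 'b': S4 → S0
  read 'a': S0 → S4
  read 'a': S4 → S4
  read 'b': S4 → S0
  read 'b': S0 → S4
  read 'c': S4 → S5
  read 'b': S5 → S6
  read 'a': S6 → S1
  read 'b': S1 → S2
  read 'b': S2 → S0
  read 'a': S0 → S4
  end S4, accepted
w3:
  start at S1
  read 'c': S1 → S4
  read 'a': S4 → S4
  read 'a': S4 → S4
  read 'c': S4 → S5
  read 'a': S5 → S3
  read 'c': S3 → S3
  read 'a': S3 → S6
  read 'c': S6 → S0
  read 'b': S0 → S4
  read 'c': S4 → S5
  read 'c': S5 → S3
  read 'b': S3 → S0
  end S0, accepted
w4:
  start at S1
  read 'b': S1 → S2
  read 'c': S2 → S4
  read 'b': S4 → S0
  read 'a': S0 → S4
  read 'c': S4 → S5
  read 'a': S5 → S3
  read 'c': S3 → S3
  read 'c': S3 → S3
  read 'a': S3 → S6
  read 'a': S6 → S1
  end S1, rejected
w5:
  start at S1
  read 'c': S1 → S4
  read 'c': S4 → S5
  read 'c': S5 → S3
  read 'c': S3 → S3
  read 'c': S3 → S3
  read 'a': S3 → S6
  read 'c': S6 → S0
  read 'b': S0 → S4
  read 'c': S4 → S5
  read 'a': S5 → S3
  end S3, accepted

4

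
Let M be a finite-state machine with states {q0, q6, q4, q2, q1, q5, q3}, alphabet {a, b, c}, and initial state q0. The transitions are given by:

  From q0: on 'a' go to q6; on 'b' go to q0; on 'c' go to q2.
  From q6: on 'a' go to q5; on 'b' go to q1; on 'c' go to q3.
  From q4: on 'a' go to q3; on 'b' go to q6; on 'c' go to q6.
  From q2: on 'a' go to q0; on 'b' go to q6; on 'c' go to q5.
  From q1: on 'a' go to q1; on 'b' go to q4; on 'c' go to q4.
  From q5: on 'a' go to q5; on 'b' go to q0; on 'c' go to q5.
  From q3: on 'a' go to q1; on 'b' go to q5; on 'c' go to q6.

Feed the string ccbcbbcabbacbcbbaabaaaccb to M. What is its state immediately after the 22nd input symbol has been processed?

q5

Trace: q0 -c-> q2 -c-> q5 -b-> q0 -c-> q2 -b-> q6 -b-> q1 -c-> q4 -a-> q3 -b-> q5 -b-> q0 -a-> q6 -c-> q3 -b-> q5 -c-> q5 -b-> q0 -b-> q0 -a-> q6 -a-> q5 -b-> q0 -a-> q6 -a-> q5 -a-> q5
After 22 symbols: q5.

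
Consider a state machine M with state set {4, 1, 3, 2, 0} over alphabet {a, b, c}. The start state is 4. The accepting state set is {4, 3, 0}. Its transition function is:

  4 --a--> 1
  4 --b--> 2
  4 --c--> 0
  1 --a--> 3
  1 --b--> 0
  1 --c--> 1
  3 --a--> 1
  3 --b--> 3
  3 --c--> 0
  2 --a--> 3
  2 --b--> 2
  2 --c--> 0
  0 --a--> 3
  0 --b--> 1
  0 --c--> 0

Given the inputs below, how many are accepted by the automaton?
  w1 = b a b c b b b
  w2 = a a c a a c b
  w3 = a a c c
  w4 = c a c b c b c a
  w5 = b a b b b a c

3

w1: Trace: 4 -b-> 2 -a-> 3 -b-> 3 -c-> 0 -b-> 1 -b-> 0 -b-> 1  → end 1, rejected
w2: Trace: 4 -a-> 1 -a-> 3 -c-> 0 -a-> 3 -a-> 1 -c-> 1 -b-> 0  → end 0, accepted
w3: Trace: 4 -a-> 1 -a-> 3 -c-> 0 -c-> 0  → end 0, accepted
w4: Trace: 4 -c-> 0 -a-> 3 -c-> 0 -b-> 1 -c-> 1 -b-> 0 -c-> 0 -a-> 3  → end 3, accepted
w5: Trace: 4 -b-> 2 -a-> 3 -b-> 3 -b-> 3 -b-> 3 -a-> 1 -c-> 1  → end 1, rejected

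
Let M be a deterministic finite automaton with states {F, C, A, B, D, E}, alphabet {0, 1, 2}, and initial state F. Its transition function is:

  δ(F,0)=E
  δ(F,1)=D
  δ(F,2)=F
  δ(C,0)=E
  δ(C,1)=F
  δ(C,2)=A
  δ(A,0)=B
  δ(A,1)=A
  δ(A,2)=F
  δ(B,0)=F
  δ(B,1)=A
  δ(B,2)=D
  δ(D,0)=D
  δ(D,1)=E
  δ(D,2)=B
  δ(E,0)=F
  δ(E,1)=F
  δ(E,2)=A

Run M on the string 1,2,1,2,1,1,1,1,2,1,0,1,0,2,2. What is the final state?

Trace: F -1-> D -2-> B -1-> A -2-> F -1-> D -1-> E -1-> F -1-> D -2-> B -1-> A -0-> B -1-> A -0-> B -2-> D -2-> B

B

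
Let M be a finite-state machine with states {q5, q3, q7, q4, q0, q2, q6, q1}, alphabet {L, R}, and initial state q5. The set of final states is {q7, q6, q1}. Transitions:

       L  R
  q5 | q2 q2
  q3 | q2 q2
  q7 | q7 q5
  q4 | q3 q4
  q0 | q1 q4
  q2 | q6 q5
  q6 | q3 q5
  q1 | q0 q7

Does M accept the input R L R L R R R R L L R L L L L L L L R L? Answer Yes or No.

No

q5 → q2 → q6 → q5 → q2 → q5 → q2 → q5 → q2 → q6 → q3 → q2 → q6 → q3 → q2 → q6 → q3 → q2 → q6 → q5 → q2
End state q2 is not accepting.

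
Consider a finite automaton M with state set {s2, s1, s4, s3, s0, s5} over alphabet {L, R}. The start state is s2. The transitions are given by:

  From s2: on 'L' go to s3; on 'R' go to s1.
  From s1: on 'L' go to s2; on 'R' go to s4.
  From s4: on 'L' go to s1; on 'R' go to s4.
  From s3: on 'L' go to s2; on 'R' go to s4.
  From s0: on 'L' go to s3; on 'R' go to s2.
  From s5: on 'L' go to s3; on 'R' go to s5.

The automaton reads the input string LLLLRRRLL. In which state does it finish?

s2

start at s2
read 'L': s2 → s3
read 'L': s3 → s2
read 'L': s2 → s3
read 'L': s3 → s2
read 'R': s2 → s1
read 'R': s1 → s4
read 'R': s4 → s4
read 'L': s4 → s1
read 'L': s1 → s2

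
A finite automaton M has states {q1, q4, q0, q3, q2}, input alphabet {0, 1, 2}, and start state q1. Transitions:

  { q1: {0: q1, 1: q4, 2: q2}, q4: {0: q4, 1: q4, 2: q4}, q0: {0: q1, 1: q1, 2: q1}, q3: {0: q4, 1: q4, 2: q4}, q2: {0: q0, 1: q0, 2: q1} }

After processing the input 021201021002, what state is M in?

start at q1
read '0': q1 → q1
read '2': q1 → q2
read '1': q2 → q0
read '2': q0 → q1
read '0': q1 → q1
read '1': q1 → q4
read '0': q4 → q4
read '2': q4 → q4
read '1': q4 → q4
read '0': q4 → q4
read '0': q4 → q4
read '2': q4 → q4

q4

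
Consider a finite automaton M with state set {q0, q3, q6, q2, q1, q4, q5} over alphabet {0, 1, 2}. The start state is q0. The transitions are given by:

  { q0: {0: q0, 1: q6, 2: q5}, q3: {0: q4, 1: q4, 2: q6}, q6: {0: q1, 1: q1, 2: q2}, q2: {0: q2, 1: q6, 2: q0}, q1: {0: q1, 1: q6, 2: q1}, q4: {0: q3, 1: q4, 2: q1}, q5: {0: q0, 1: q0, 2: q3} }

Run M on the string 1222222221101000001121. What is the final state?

q0 → q6 → q2 → q0 → q5 → q3 → q6 → q2 → q0 → q5 → q0 → q6 → q1 → q6 → q1 → q1 → q1 → q1 → q1 → q6 → q1 → q1 → q6

q6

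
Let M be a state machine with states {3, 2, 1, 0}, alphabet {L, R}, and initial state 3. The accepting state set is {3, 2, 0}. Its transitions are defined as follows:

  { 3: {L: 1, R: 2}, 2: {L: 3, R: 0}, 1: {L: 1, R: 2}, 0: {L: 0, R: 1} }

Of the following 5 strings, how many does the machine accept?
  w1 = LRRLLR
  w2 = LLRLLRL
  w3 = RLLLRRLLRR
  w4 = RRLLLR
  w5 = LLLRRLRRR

3

w1: 3 → 1 → 2 → 0 → 0 → 0 → 1  → end 1, rejected
w2: 3 → 1 → 1 → 2 → 3 → 1 → 2 → 3  → end 3, accepted
w3: 3 → 2 → 3 → 1 → 1 → 2 → 0 → 0 → 0 → 1 → 2  → end 2, accepted
w4: 3 → 2 → 0 → 0 → 0 → 0 → 1  → end 1, rejected
w5: 3 → 1 → 1 → 1 → 2 → 0 → 0 → 1 → 2 → 0  → end 0, accepted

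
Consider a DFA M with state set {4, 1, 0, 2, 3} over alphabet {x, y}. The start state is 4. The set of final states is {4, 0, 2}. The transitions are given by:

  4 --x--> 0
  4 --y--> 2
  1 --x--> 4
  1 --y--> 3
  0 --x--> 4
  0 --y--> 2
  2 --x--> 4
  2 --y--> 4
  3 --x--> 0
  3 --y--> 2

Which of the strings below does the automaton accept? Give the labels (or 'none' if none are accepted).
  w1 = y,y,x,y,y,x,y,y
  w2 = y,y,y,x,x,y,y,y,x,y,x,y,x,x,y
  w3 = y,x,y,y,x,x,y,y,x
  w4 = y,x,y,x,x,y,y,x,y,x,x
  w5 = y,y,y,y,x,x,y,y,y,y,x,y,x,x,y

w1, w2, w3, w4, w5

w1:
  start at 4
  read 'y': 4 → 2
  read 'y': 2 → 4
  read 'x': 4 → 0
  read 'y': 0 → 2
  read 'y': 2 → 4
  read 'x': 4 → 0
  read 'y': 0 → 2
  read 'y': 2 → 4
  end 4, accepted
w2:
  start at 4
  read 'y': 4 → 2
  read 'y': 2 → 4
  read 'y': 4 → 2
  read 'x': 2 → 4
  read 'x': 4 → 0
  read 'y': 0 → 2
  read 'y': 2 → 4
  read 'y': 4 → 2
  read 'x': 2 → 4
  read 'y': 4 → 2
  read 'x': 2 → 4
  read 'y': 4 → 2
  read 'x': 2 → 4
  read 'x': 4 → 0
  read 'y': 0 → 2
  end 2, accepted
w3:
  start at 4
  read 'y': 4 → 2
  read 'x': 2 → 4
  read 'y': 4 → 2
  read 'y': 2 → 4
  read 'x': 4 → 0
  read 'x': 0 → 4
  read 'y': 4 → 2
  read 'y': 2 → 4
  read 'x': 4 → 0
  end 0, accepted
w4:
  start at 4
  read 'y': 4 → 2
  read 'x': 2 → 4
  read 'y': 4 → 2
  read 'x': 2 → 4
  read 'x': 4 → 0
  read 'y': 0 → 2
  read 'y': 2 → 4
  read 'x': 4 → 0
  read 'y': 0 → 2
  read 'x': 2 → 4
  read 'x': 4 → 0
  end 0, accepted
w5:
  start at 4
  read 'y': 4 → 2
  read 'y': 2 → 4
  read 'y': 4 → 2
  read 'y': 2 → 4
  read 'x': 4 → 0
  read 'x': 0 → 4
  read 'y': 4 → 2
  read 'y': 2 → 4
  read 'y': 4 → 2
  read 'y': 2 → 4
  read 'x': 4 → 0
  read 'y': 0 → 2
  read 'x': 2 → 4
  read 'x': 4 → 0
  read 'y': 0 → 2
  end 2, accepted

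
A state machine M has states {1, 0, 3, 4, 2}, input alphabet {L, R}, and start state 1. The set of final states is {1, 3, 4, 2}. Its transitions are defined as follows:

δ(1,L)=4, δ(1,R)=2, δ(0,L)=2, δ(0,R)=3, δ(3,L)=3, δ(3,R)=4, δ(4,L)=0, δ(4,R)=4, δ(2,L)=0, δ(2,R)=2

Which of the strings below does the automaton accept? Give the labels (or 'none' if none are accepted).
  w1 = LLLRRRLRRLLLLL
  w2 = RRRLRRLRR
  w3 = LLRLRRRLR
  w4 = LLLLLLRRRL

w2, w3

w1:
  start at 1
  read 'L': 1 → 4
  read 'L': 4 → 0
  read 'L': 0 → 2
  read 'R': 2 → 2
  read 'R': 2 → 2
  read 'R': 2 → 2
  read 'L': 2 → 0
  read 'R': 0 → 3
  read 'R': 3 → 4
  read 'L': 4 → 0
  read 'L': 0 → 2
  read 'L': 2 → 0
  read 'L': 0 → 2
  read 'L': 2 → 0
  end 0, rejected
w2:
  start at 1
  read 'R': 1 → 2
  read 'R': 2 → 2
  read 'R': 2 → 2
  read 'L': 2 → 0
  read 'R': 0 → 3
  read 'R': 3 → 4
  read 'L': 4 → 0
  read 'R': 0 → 3
  read 'R': 3 → 4
  end 4, accepted
w3:
  start at 1
  read 'L': 1 → 4
  read 'L': 4 → 0
  read 'R': 0 → 3
  read 'L': 3 → 3
  read 'R': 3 → 4
  read 'R': 4 → 4
  read 'R': 4 → 4
  read 'L': 4 → 0
  read 'R': 0 → 3
  end 3, accepted
w4:
  start at 1
  read 'L': 1 → 4
  read 'L': 4 → 0
  read 'L': 0 → 2
  read 'L': 2 → 0
  read 'L': 0 → 2
  read 'L': 2 → 0
  read 'R': 0 → 3
  read 'R': 3 → 4
  read 'R': 4 → 4
  read 'L': 4 → 0
  end 0, rejected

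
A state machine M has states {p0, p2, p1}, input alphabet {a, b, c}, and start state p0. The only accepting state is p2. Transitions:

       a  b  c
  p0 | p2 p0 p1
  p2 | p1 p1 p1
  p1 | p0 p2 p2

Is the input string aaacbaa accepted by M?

No

p0 → p2 → p1 → p0 → p1 → p2 → p1 → p0
End state p0 is not accepting.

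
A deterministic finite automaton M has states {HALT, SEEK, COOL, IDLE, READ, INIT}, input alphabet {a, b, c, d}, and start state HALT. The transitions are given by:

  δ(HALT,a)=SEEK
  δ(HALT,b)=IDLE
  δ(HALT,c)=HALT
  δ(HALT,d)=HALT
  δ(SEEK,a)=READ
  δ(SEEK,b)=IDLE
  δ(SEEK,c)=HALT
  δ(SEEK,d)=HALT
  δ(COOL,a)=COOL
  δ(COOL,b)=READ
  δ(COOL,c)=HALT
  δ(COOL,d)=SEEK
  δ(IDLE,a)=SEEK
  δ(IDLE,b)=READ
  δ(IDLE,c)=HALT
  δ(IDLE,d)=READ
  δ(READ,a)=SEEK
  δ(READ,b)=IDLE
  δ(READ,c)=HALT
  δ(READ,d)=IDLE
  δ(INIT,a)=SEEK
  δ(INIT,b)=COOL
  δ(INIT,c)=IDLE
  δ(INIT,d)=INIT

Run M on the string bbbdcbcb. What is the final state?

Trace: HALT -b-> IDLE -b-> READ -b-> IDLE -d-> READ -c-> HALT -b-> IDLE -c-> HALT -b-> IDLE

IDLE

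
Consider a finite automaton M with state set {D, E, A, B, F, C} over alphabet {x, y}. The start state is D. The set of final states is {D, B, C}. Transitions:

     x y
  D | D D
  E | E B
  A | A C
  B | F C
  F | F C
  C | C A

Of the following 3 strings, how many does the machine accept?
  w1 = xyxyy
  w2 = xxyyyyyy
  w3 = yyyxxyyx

w1: D → D → D → D → D → D  → end D, accepted
w2: D → D → D → D → D → D → D → D → D  → end D, accepted
w3: D → D → D → D → D → D → D → D → D  → end D, accepted

3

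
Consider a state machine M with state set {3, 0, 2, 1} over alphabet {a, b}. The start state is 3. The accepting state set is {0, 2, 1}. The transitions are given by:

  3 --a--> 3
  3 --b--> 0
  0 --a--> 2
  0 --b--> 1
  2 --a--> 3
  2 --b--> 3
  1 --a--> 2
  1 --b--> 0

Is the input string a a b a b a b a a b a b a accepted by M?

No

start at 3
read 'a': 3 → 3
read 'a': 3 → 3
read 'b': 3 → 0
read 'a': 0 → 2
read 'b': 2 → 3
read 'a': 3 → 3
read 'b': 3 → 0
read 'a': 0 → 2
read 'a': 2 → 3
read 'b': 3 → 0
read 'a': 0 → 2
read 'b': 2 → 3
read 'a': 3 → 3
End state 3 is not accepting.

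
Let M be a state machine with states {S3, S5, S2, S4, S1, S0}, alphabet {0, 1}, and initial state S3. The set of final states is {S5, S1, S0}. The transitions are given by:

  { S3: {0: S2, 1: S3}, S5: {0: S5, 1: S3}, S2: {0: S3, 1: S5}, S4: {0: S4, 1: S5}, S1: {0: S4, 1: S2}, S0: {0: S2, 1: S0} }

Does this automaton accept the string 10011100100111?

No

start at S3
read '1': S3 → S3
read '0': S3 → S2
read '0': S2 → S3
read '1': S3 → S3
read '1': S3 → S3
read '1': S3 → S3
read '0': S3 → S2
read '0': S2 → S3
read '1': S3 → S3
read '0': S3 → S2
read '0': S2 → S3
read '1': S3 → S3
read '1': S3 → S3
read '1': S3 → S3
End state S3 is not accepting.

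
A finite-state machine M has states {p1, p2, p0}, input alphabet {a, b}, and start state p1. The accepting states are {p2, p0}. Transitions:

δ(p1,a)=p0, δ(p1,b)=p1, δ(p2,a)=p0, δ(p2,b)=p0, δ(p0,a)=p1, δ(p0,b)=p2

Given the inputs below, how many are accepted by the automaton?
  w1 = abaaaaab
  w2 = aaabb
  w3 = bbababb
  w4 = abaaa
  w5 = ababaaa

5

w1: Trace: p1 -a-> p0 -b-> p2 -a-> p0 -a-> p1 -a-> p0 -a-> p1 -a-> p0 -b-> p2  → end p2, accepted
w2: Trace: p1 -a-> p0 -a-> p1 -a-> p0 -b-> p2 -b-> p0  → end p0, accepted
w3: Trace: p1 -b-> p1 -b-> p1 -a-> p0 -b-> p2 -a-> p0 -b-> p2 -b-> p0  → end p0, accepted
w4: Trace: p1 -a-> p0 -b-> p2 -a-> p0 -a-> p1 -a-> p0  → end p0, accepted
w5: Trace: p1 -a-> p0 -b-> p2 -a-> p0 -b-> p2 -a-> p0 -a-> p1 -a-> p0  → end p0, accepted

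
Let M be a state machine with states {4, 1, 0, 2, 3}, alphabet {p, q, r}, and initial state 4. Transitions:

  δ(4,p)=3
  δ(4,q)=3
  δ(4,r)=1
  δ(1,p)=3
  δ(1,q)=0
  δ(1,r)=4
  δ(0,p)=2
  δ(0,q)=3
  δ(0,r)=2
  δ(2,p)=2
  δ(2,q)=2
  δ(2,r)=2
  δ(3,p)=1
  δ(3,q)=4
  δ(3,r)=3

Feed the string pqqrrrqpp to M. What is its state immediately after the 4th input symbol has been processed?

3

start at 4
read 'p': 4 → 3
read 'q': 3 → 4
read 'q': 4 → 3
read 'r': 3 → 3
After 4 symbols: 3.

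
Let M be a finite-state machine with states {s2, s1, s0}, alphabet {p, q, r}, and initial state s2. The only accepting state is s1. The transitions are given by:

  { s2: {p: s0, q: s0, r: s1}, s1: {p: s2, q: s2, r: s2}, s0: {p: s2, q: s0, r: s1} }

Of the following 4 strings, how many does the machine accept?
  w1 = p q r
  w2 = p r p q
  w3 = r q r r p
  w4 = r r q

1

w1:
  start at s2
  read 'p': s2 → s0
  read 'q': s0 → s0
  read 'r': s0 → s1
  end s1, accepted
w2:
  start at s2
  read 'p': s2 → s0
  read 'r': s0 → s1
  read 'p': s1 → s2
  read 'q': s2 → s0
  end s0, rejected
w3:
  start at s2
  read 'r': s2 → s1
  read 'q': s1 → s2
  read 'r': s2 → s1
  read 'r': s1 → s2
  read 'p': s2 → s0
  end s0, rejected
w4:
  start at s2
  read 'r': s2 → s1
  read 'r': s1 → s2
  read 'q': s2 → s0
  end s0, rejected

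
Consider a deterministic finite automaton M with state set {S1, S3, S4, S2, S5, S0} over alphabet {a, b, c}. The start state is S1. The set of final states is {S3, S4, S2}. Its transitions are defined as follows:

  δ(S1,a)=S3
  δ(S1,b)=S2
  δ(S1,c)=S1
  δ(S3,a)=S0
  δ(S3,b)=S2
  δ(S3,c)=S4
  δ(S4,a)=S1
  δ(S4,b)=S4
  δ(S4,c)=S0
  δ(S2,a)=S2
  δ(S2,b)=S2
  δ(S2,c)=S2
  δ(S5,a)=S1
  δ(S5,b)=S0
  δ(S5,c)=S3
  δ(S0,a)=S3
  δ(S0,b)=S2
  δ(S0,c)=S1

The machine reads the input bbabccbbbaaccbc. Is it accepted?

start at S1
read 'b': S1 → S2
read 'b': S2 → S2
read 'a': S2 → S2
read 'b': S2 → S2
read 'c': S2 → S2
read 'c': S2 → S2
read 'b': S2 → S2
read 'b': S2 → S2
read 'b': S2 → S2
read 'a': S2 → S2
read 'a': S2 → S2
read 'c': S2 → S2
read 'c': S2 → S2
read 'b': S2 → S2
read 'c': S2 → S2
End state S2 is accepting.

Yes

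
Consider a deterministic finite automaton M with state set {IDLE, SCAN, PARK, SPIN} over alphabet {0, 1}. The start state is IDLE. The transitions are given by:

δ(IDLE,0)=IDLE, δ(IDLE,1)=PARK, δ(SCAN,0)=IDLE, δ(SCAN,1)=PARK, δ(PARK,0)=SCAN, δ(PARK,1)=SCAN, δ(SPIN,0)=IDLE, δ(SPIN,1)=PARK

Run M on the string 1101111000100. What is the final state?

Trace: IDLE -1-> PARK -1-> SCAN -0-> IDLE -1-> PARK -1-> SCAN -1-> PARK -1-> SCAN -0-> IDLE -0-> IDLE -0-> IDLE -1-> PARK -0-> SCAN -0-> IDLE

IDLE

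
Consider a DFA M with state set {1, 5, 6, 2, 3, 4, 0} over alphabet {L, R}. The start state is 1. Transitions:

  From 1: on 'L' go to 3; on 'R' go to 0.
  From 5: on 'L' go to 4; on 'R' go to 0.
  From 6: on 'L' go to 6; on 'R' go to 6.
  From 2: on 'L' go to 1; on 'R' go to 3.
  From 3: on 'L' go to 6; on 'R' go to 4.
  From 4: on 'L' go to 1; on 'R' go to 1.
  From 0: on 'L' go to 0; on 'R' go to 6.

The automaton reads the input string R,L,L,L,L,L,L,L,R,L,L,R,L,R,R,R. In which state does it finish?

6

1 → 0 → 0 → 0 → 0 → 0 → 0 → 0 → 0 → 6 → 6 → 6 → 6 → 6 → 6 → 6 → 6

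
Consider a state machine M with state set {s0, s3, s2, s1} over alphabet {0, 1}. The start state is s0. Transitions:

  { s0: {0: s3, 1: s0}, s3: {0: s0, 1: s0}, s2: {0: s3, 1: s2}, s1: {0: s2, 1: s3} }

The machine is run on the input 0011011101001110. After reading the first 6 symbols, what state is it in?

s0

Trace: s0 -0-> s3 -0-> s0 -1-> s0 -1-> s0 -0-> s3 -1-> s0
After 6 symbols: s0.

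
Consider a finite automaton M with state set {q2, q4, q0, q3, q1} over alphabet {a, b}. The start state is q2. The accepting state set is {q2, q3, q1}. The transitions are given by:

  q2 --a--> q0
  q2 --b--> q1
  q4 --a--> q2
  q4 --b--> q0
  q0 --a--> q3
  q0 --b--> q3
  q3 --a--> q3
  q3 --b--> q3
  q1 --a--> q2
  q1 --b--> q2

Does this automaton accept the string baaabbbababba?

Yes

start at q2
read 'b': q2 → q1
read 'a': q1 → q2
read 'a': q2 → q0
read 'a': q0 → q3
read 'b': q3 → q3
read 'b': q3 → q3
read 'b': q3 → q3
read 'a': q3 → q3
read 'b': q3 → q3
read 'a': q3 → q3
read 'b': q3 → q3
read 'b': q3 → q3
read 'a': q3 → q3
End state q3 is accepting.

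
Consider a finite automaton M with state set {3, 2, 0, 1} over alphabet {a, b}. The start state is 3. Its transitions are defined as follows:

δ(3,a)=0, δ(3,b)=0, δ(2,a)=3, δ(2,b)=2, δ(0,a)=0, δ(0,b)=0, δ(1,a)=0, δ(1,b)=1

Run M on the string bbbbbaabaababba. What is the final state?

3 → 0 → 0 → 0 → 0 → 0 → 0 → 0 → 0 → 0 → 0 → 0 → 0 → 0 → 0 → 0

0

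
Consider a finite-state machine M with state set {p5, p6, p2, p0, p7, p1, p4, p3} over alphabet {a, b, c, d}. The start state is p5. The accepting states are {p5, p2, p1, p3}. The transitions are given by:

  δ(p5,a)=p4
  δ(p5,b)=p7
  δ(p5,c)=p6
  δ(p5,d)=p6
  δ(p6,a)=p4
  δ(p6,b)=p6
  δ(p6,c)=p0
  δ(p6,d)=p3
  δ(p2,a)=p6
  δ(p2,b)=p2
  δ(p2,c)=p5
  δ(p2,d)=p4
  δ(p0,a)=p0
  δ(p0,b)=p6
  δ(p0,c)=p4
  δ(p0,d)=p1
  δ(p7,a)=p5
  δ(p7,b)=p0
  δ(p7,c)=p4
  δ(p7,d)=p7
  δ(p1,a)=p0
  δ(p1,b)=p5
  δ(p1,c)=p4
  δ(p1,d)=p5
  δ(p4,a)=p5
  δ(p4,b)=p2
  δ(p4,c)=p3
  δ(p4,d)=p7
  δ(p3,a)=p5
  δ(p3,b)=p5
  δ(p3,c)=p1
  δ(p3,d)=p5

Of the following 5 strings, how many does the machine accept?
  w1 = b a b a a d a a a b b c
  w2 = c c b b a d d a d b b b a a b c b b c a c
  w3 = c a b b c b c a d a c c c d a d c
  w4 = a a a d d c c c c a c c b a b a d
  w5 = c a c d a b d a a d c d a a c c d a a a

w1: Trace: p5 -b-> p7 -a-> p5 -b-> p7 -a-> p5 -a-> p4 -d-> p7 -a-> p5 -a-> p4 -a-> p5 -b-> p7 -b-> p0 -c-> p4  → end p4, rejected
w2: Trace: p5 -c-> p6 -c-> p0 -b-> p6 -b-> p6 -a-> p4 -d-> p7 -d-> p7 -a-> p5 -d-> p6 -b-> p6 -b-> p6 -b-> p6 -a-> p4 -a-> p5 -b-> p7 -c-> p4 -b-> p2 -b-> p2 -c-> p5 -a-> p4 -c-> p3  → end p3, accepted
w3: Trace: p5 -c-> p6 -a-> p4 -b-> p2 -b-> p2 -c-> p5 -b-> p7 -c-> p4 -a-> p5 -d-> p6 -a-> p4 -c-> p3 -c-> p1 -c-> p4 -d-> p7 -a-> p5 -d-> p6 -c-> p0  → end p0, rejected
w4: Trace: p5 -a-> p4 -a-> p5 -a-> p4 -d-> p7 -d-> p7 -c-> p4 -c-> p3 -c-> p1 -c-> p4 -a-> p5 -c-> p6 -c-> p0 -b-> p6 -a-> p4 -b-> p2 -a-> p6 -d-> p3  → end p3, accepted
w5: Trace: p5 -c-> p6 -a-> p4 -c-> p3 -d-> p5 -a-> p4 -b-> p2 -d-> p4 -a-> p5 -a-> p4 -d-> p7 -c-> p4 -d-> p7 -a-> p5 -a-> p4 -c-> p3 -c-> p1 -d-> p5 -a-> p4 -a-> p5 -a-> p4  → end p4, rejected

2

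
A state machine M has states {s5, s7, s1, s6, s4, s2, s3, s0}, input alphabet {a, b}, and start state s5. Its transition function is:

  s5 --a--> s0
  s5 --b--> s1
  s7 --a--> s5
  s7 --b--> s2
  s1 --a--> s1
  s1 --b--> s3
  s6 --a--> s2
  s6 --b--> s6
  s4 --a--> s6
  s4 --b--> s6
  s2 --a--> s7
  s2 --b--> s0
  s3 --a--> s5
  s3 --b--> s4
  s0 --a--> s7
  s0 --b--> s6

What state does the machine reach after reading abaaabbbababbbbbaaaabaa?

start at s5
read 'a': s5 → s0
read 'b': s0 → s6
read 'a': s6 → s2
read 'a': s2 → s7
read 'a': s7 → s5
read 'b': s5 → s1
read 'b': s1 → s3
read 'b': s3 → s4
read 'a': s4 → s6
read 'b': s6 → s6
read 'a': s6 → s2
read 'b': s2 → s0
read 'b': s0 → s6
read 'b': s6 → s6
read 'b': s6 → s6
read 'b': s6 → s6
read 'a': s6 → s2
read 'a': s2 → s7
read 'a': s7 → s5
read 'a': s5 → s0
read 'b': s0 → s6
read 'a': s6 → s2
read 'a': s2 → s7

s7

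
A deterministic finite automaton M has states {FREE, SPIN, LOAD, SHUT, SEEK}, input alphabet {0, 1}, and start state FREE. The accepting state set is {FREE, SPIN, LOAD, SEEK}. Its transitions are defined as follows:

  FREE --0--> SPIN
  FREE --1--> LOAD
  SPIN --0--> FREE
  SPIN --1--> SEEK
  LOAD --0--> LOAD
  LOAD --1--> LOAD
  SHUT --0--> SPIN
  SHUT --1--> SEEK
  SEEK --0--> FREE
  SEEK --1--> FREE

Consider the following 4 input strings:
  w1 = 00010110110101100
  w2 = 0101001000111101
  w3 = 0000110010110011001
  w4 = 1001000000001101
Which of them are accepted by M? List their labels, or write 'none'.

w1: Trace: FREE -0-> SPIN -0-> FREE -0-> SPIN -1-> SEEK -0-> FREE -1-> LOAD -1-> LOAD -0-> LOAD -1-> LOAD -1-> LOAD -0-> LOAD -1-> LOAD -0-> LOAD -1-> LOAD -1-> LOAD -0-> LOAD -0-> LOAD  → end LOAD, accepted
w2: Trace: FREE -0-> SPIN -1-> SEEK -0-> FREE -1-> LOAD -0-> LOAD -0-> LOAD -1-> LOAD -0-> LOAD -0-> LOAD -0-> LOAD -1-> LOAD -1-> LOAD -1-> LOAD -1-> LOAD -0-> LOAD -1-> LOAD  → end LOAD, accepted
w3: Trace: FREE -0-> SPIN -0-> FREE -0-> SPIN -0-> FREE -1-> LOAD -1-> LOAD -0-> LOAD -0-> LOAD -1-> LOAD -0-> LOAD -1-> LOAD -1-> LOAD -0-> LOAD -0-> LOAD -1-> LOAD -1-> LOAD -0-> LOAD -0-> LOAD -1-> LOAD  → end LOAD, accepted
w4: Trace: FREE -1-> LOAD -0-> LOAD -0-> LOAD -1-> LOAD -0-> LOAD -0-> LOAD -0-> LOAD -0-> LOAD -0-> LOAD -0-> LOAD -0-> LOAD -0-> LOAD -1-> LOAD -1-> LOAD -0-> LOAD -1-> LOAD  → end LOAD, accepted

w1, w2, w3, w4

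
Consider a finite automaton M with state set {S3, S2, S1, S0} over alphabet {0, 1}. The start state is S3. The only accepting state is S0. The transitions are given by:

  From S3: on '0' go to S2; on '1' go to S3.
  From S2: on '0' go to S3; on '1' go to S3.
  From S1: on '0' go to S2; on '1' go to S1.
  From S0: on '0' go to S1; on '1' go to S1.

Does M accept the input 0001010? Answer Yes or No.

start at S3
read '0': S3 → S2
read '0': S2 → S3
read '0': S3 → S2
read '1': S2 → S3
read '0': S3 → S2
read '1': S2 → S3
read '0': S3 → S2
End state S2 is not accepting.

No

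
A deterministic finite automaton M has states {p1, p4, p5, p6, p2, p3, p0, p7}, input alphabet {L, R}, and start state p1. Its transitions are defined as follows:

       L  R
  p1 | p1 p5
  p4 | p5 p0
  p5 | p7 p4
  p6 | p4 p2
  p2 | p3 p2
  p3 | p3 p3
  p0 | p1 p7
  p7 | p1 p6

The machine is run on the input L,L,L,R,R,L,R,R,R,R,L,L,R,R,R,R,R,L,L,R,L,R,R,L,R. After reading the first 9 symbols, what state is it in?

p7

Trace: p1 -L-> p1 -L-> p1 -L-> p1 -R-> p5 -R-> p4 -L-> p5 -R-> p4 -R-> p0 -R-> p7
After 9 symbols: p7.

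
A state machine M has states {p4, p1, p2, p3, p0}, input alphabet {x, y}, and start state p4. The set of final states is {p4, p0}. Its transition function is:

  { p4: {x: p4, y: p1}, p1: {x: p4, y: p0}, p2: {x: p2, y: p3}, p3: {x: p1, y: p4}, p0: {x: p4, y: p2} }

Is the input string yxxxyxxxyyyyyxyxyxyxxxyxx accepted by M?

Yes

p4 → p1 → p4 → p4 → p4 → p1 → p4 → p4 → p4 → p1 → p0 → p2 → p3 → p4 → p4 → p1 → p4 → p1 → p4 → p1 → p4 → p4 → p4 → p1 → p4 → p4
End state p4 is accepting.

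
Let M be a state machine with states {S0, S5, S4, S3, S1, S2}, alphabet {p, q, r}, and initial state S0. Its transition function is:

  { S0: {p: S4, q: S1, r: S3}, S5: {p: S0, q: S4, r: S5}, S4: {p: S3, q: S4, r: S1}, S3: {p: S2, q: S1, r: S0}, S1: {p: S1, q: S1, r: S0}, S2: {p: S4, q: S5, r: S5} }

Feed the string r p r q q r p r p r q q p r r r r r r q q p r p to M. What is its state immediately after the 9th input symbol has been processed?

S4

start at S0
read 'r': S0 → S3
read 'p': S3 → S2
read 'r': S2 → S5
read 'q': S5 → S4
read 'q': S4 → S4
read 'r': S4 → S1
read 'p': S1 → S1
read 'r': S1 → S0
read 'p': S0 → S4
After 9 symbols: S4.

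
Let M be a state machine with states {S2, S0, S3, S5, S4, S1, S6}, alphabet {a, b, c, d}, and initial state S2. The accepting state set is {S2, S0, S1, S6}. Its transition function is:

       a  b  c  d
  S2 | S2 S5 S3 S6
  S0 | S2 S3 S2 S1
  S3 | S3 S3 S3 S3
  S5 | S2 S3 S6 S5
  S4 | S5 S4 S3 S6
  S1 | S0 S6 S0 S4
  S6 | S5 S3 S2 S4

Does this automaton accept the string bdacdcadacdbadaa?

start at S2
read 'b': S2 → S5
read 'd': S5 → S5
read 'a': S5 → S2
read 'c': S2 → S3
read 'd': S3 → S3
read 'c': S3 → S3
read 'a': S3 → S3
read 'd': S3 → S3
read 'a': S3 → S3
read 'c': S3 → S3
read 'd': S3 → S3
read 'b': S3 → S3
read 'a': S3 → S3
read 'd': S3 → S3
read 'a': S3 → S3
read 'a': S3 → S3
End state S3 is not accepting.

No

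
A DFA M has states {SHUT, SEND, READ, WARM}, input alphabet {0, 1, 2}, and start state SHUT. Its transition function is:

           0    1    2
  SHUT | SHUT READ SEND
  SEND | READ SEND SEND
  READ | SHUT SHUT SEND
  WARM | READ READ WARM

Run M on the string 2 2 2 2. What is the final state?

SEND

start at SHUT
read '2': SHUT → SEND
read '2': SEND → SEND
read '2': SEND → SEND
read '2': SEND → SEND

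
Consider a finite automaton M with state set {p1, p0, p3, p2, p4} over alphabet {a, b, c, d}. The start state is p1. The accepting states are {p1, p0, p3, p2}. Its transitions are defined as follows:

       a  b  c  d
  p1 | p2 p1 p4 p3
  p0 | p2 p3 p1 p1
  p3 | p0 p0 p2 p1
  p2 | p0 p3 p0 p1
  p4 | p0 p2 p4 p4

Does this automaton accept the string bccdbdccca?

start at p1
read 'b': p1 → p1
read 'c': p1 → p4
read 'c': p4 → p4
read 'd': p4 → p4
read 'b': p4 → p2
read 'd': p2 → p1
read 'c': p1 → p4
read 'c': p4 → p4
read 'c': p4 → p4
read 'a': p4 → p0
End state p0 is accepting.

Yes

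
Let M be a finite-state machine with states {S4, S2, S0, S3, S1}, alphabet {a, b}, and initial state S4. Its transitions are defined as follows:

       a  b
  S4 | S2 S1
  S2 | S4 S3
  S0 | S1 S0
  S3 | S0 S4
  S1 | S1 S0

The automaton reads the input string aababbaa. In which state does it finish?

S4 → S2 → S4 → S1 → S1 → S0 → S0 → S1 → S1

S1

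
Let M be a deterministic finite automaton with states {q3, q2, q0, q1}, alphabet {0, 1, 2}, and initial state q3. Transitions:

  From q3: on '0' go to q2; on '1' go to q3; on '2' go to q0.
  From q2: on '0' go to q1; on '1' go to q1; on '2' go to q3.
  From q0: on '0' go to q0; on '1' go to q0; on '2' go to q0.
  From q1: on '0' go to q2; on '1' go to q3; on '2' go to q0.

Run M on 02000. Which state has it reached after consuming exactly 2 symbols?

q3

Trace: q3 -0-> q2 -2-> q3
After 2 symbols: q3.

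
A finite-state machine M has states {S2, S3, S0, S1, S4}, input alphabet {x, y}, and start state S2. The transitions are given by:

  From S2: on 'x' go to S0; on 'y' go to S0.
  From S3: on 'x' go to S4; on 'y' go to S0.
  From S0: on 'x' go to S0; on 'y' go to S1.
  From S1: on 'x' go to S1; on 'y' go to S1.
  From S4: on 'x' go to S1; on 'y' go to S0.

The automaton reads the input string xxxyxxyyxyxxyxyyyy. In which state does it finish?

Trace: S2 -x-> S0 -x-> S0 -x-> S0 -y-> S1 -x-> S1 -x-> S1 -y-> S1 -y-> S1 -x-> S1 -y-> S1 -x-> S1 -x-> S1 -y-> S1 -x-> S1 -y-> S1 -y-> S1 -y-> S1 -y-> S1

S1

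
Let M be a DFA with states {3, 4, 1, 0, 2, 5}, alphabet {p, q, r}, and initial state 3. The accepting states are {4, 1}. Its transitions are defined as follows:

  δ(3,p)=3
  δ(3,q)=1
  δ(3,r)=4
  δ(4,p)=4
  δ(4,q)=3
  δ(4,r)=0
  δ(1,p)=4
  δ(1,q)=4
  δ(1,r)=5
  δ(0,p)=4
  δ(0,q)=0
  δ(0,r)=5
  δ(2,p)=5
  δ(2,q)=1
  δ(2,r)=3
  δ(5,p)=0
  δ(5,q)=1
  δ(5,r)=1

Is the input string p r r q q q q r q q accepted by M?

Yes

3 → 3 → 4 → 0 → 0 → 0 → 0 → 0 → 5 → 1 → 4
End state 4 is accepting.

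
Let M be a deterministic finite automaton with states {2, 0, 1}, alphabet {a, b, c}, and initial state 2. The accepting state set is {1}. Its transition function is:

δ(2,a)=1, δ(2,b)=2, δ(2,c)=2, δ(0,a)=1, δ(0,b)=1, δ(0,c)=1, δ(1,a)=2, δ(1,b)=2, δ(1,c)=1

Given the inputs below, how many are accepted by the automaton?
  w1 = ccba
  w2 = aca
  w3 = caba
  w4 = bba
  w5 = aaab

w1: 2 → 2 → 2 → 2 → 1  → end 1, accepted
w2: 2 → 1 → 1 → 2  → end 2, rejected
w3: 2 → 2 → 1 → 2 → 1  → end 1, accepted
w4: 2 → 2 → 2 → 1  → end 1, accepted
w5: 2 → 1 → 2 → 1 → 2  → end 2, rejected

3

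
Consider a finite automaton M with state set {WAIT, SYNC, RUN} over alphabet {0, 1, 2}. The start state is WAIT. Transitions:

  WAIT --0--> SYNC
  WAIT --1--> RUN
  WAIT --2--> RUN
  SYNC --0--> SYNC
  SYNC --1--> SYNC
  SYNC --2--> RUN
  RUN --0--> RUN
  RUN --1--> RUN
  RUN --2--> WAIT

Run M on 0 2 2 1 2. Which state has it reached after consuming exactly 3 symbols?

WAIT

WAIT → SYNC → RUN → WAIT
After 3 symbols: WAIT.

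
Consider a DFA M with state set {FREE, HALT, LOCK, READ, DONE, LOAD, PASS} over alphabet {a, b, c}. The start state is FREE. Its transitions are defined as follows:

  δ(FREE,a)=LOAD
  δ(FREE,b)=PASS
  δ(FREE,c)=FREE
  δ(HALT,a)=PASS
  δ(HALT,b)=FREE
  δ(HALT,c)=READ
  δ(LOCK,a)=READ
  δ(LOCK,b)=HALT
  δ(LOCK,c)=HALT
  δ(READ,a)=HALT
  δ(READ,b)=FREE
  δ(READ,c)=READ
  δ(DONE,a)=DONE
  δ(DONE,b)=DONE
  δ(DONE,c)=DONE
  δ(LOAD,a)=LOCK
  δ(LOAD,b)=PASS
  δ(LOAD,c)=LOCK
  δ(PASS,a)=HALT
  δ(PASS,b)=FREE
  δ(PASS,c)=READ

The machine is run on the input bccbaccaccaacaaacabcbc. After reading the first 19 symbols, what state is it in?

FREE

Trace: FREE -b-> PASS -c-> READ -c-> READ -b-> FREE -a-> LOAD -c-> LOCK -c-> HALT -a-> PASS -c-> READ -c-> READ -a-> HALT -a-> PASS -c-> READ -a-> HALT -a-> PASS -a-> HALT -c-> READ -a-> HALT -b-> FREE
After 19 symbols: FREE.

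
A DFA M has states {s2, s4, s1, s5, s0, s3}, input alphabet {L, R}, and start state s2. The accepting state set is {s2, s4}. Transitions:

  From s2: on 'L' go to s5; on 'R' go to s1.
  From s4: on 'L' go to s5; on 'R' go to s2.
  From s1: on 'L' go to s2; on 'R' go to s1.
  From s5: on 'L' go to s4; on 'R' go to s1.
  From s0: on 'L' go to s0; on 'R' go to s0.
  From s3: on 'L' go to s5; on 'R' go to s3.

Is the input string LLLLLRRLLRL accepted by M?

Trace: s2 -L-> s5 -L-> s4 -L-> s5 -L-> s4 -L-> s5 -R-> s1 -R-> s1 -L-> s2 -L-> s5 -R-> s1 -L-> s2
End state s2 is accepting.

Yes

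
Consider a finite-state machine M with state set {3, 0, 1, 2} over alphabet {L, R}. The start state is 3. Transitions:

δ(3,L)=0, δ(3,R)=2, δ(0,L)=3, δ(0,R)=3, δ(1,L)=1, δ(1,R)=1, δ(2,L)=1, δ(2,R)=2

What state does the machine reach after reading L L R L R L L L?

1

3 → 0 → 3 → 2 → 1 → 1 → 1 → 1 → 1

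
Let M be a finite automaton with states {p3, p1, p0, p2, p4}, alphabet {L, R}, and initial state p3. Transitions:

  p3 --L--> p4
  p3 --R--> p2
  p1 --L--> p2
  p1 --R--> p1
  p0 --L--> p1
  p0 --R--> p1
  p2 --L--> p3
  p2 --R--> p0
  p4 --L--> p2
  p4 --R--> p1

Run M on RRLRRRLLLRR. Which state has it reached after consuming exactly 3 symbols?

start at p3
read 'R': p3 → p2
read 'R': p2 → p0
read 'L': p0 → p1
After 3 symbols: p1.

p1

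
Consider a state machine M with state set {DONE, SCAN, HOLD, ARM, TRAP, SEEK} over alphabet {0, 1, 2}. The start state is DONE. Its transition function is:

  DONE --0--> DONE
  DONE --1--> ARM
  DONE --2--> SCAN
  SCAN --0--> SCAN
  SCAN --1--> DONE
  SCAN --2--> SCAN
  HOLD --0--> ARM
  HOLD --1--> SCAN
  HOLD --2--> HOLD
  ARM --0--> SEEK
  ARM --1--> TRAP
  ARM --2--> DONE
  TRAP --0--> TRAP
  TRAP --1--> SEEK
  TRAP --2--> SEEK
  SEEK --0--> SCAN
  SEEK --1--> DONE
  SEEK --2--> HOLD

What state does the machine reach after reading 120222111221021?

DONE

start at DONE
read '1': DONE → ARM
read '2': ARM → DONE
read '0': DONE → DONE
read '2': DONE → SCAN
read '2': SCAN → SCAN
read '2': SCAN → SCAN
read '1': SCAN → DONE
read '1': DONE → ARM
read '1': ARM → TRAP
read '2': TRAP → SEEK
read '2': SEEK → HOLD
read '1': HOLD → SCAN
read '0': SCAN → SCAN
read '2': SCAN → SCAN
read '1': SCAN → DONE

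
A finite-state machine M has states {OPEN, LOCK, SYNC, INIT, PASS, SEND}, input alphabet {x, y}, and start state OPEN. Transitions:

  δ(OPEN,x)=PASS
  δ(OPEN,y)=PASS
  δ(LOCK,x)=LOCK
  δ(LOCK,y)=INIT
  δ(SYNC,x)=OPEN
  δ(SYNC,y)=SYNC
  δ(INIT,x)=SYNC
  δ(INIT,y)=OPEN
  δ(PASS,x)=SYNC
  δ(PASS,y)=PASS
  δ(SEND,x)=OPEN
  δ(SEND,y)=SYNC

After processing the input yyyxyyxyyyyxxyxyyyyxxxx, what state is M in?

start at OPEN
read 'y': OPEN → PASS
read 'y': PASS → PASS
read 'y': PASS → PASS
read 'x': PASS → SYNC
read 'y': SYNC → SYNC
read 'y': SYNC → SYNC
read 'x': SYNC → OPEN
read 'y': OPEN → PASS
read 'y': PASS → PASS
read 'y': PASS → PASS
read 'y': PASS → PASS
read 'x': PASS → SYNC
read 'x': SYNC → OPEN
read 'y': OPEN → PASS
read 'x': PASS → SYNC
read 'y': SYNC → SYNC
read 'y': SYNC → SYNC
read 'y': SYNC → SYNC
read 'y': SYNC → SYNC
read 'x': SYNC → OPEN
read 'x': OPEN → PASS
read 'x': PASS → SYNC
read 'x': SYNC → OPEN

OPEN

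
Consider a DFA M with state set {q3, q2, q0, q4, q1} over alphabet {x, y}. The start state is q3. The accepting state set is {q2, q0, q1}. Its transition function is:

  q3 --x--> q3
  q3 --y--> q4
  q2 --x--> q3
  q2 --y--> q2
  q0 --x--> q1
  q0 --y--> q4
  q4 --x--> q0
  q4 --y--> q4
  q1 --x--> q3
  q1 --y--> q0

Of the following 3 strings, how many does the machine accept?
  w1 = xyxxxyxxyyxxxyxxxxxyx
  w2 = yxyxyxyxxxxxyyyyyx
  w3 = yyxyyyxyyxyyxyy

2

w1: q3 → q3 → q4 → q0 → q1 → q3 → q4 → q0 → q1 → q0 → q4 → q0 → q1 → q3 → q4 → q0 → q1 → q3 → q3 → q3 → q4 → q0  → end q0, accepted
w2: q3 → q4 → q0 → q4 → q0 → q4 → q0 → q4 → q0 → q1 → q3 → q3 → q3 → q4 → q4 → q4 → q4 → q4 → q0  → end q0, accepted
w3: q3 → q4 → q4 → q0 → q4 → q4 → q4 → q0 → q4 → q4 → q0 → q4 → q4 → q0 → q4 → q4  → end q4, rejected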